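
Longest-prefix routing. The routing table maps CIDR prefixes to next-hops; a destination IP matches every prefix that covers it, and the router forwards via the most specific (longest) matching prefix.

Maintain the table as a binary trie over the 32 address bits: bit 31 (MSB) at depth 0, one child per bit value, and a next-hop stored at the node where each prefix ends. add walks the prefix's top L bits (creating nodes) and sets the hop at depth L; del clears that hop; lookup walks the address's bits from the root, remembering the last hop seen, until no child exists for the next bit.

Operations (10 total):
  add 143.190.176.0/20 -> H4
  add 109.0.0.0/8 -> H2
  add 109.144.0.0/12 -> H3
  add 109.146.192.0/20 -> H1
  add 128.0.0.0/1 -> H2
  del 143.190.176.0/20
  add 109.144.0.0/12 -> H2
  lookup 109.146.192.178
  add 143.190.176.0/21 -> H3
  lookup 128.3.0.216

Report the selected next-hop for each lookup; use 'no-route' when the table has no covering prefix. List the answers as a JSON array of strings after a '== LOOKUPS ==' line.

Trace:
  + 143.190.176.0/20 (H4) depth=20
  + 109.0.0.0/8 (H2) depth=8
  + 109.144.0.0/12 (H3) depth=12
  + 109.146.192.0/20 (H1) depth=20
  + 128.0.0.0/1 (H2) depth=1
  del 143.190.176.0/20 (clear depth 20)
  + 109.144.0.0/12 (H2) depth=12
  ? 109.146.192.178  path d0:-→d1:-→d2:-→d3:-→d4:-→d5:-→d6:-→d7:-→d8:H2→d9:-→d10:-→d11:-→d12:H2→d13:-→d14:-→d15:-→d16:-→d17:-→d18:-→d19:-→d20:H1  best=H1
  + 143.190.176.0/21 (H3) depth=21
  ? 128.3.0.216  path d0:-→d1:H2→d2:-→d3:-→d4:-  best=H2

== LOOKUPS ==
["H1","H2"]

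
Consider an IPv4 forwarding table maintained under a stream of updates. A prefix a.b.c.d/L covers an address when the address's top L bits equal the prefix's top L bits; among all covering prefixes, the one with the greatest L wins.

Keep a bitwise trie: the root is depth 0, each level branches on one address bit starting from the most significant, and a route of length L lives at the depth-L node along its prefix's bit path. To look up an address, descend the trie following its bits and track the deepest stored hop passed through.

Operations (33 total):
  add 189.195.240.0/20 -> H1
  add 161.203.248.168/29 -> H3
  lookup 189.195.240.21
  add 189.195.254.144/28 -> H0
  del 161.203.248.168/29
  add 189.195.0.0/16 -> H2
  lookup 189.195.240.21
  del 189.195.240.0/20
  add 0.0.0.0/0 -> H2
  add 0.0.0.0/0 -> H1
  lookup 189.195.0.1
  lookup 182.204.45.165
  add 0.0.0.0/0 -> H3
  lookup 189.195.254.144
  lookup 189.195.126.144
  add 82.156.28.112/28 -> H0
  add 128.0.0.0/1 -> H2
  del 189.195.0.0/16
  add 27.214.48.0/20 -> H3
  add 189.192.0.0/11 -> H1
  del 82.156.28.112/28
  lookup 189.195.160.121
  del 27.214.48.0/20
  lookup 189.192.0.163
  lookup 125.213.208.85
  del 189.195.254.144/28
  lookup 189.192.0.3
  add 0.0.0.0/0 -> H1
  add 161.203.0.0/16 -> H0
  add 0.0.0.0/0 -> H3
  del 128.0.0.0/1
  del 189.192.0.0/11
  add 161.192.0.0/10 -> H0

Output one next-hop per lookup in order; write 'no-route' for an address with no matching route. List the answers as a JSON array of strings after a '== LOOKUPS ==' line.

Trace:
  + 189.195.240.0/20 (H1) depth=20
  + 161.203.248.168/29 (H3) depth=29
  ? 189.195.240.21  path d0:-→d1:-→d2:-→d3:-→d4:-→d5:-→d6:-→d7:-→d8:-→d9:-→d10:-→d11:-→d12:-→d13:-→d14:-→d15:-→d16:-→d17:-→d18:-→d19:-→d20:H1  best=H1
  + 189.195.254.144/28 (H0) depth=28
  del 161.203.248.168/29 (clear depth 29)
  + 189.195.0.0/16 (H2) depth=16
  ? 189.195.240.21  path d0:-→d1:-→d2:-→d3:-→d4:-→d5:-→d6:-→d7:-→d8:-→d9:-→d10:-→d11:-→d12:-→d13:-→d14:-→d15:-→d16:H2→d17:-→d18:-→d19:-→d20:H1  best=H1
  del 189.195.240.0/20 (clear depth 20)
  + 0.0.0.0/0 (H2) depth=0
  + 0.0.0.0/0 (H1) depth=0
  ? 189.195.0.1  path d0:H1→d1:-→d2:-→d3:-→d4:-→d5:-→d6:-→d7:-→d8:-→d9:-→d10:-→d11:-→d12:-→d13:-→d14:-→d15:-→d16:H2  best=H2
  ? 182.204.45.165  path d0:H1→d1:-→d2:-→d3:-→d4:-  best=H1
  + 0.0.0.0/0 (H3) depth=0
  ? 189.195.254.144  path d0:H3→d1:-→d2:-→d3:-→d4:-→d5:-→d6:-→d7:-→d8:-→d9:-→d10:-→d11:-→d12:-→d13:-→d14:-→d15:-→d16:H2→d17:-→d18:-→d19:-→d20:-→d21:-→d22:-→d23:-→d24:-→d25:-→d26:-→d27:-→d28:H0  best=H0
  ? 189.195.126.144  path d0:H3→d1:-→d2:-→d3:-→d4:-→d5:-→d6:-→d7:-→d8:-→d9:-→d10:-→d11:-→d12:-→d13:-→d14:-→d15:-→d16:H2  best=H2
  + 82.156.28.112/28 (H0) depth=28
  + 128.0.0.0/1 (H2) depth=1
  del 189.195.0.0/16 (clear depth 16)
  + 27.214.48.0/20 (H3) depth=20
  + 189.192.0.0/11 (H1) depth=11
  del 82.156.28.112/28 (clear depth 28)
  ? 189.195.160.121  path d0:H3→d1:H2→d2:-→d3:-→d4:-→d5:-→d6:-→d7:-→d8:-→d9:-→d10:-→d11:H1→d12:-→d13:-→d14:-→d15:-→d16:-→d17:-  best=H1
  del 27.214.48.0/20 (clear depth 20)
  ? 189.192.0.163  path d0:H3→d1:H2→d2:-→d3:-→d4:-→d5:-→d6:-→d7:-→d8:-→d9:-→d10:-→d11:H1→d12:-→d13:-→d14:-  best=H1
  ? 125.213.208.85  path d0:H3→d1:-→d2:-  best=H3
  del 189.195.254.144/28 (clear depth 28)
  ? 189.192.0.3  path d0:H3→d1:H2→d2:-→d3:-→d4:-→d5:-→d6:-→d7:-→d8:-→d9:-→d10:-→d11:H1→d12:-→d13:-→d14:-  best=H1
  + 0.0.0.0/0 (H1) depth=0
  + 161.203.0.0/16 (H0) depth=16
  + 0.0.0.0/0 (H3) depth=0
  del 128.0.0.0/1 (clear depth 1)
  del 189.192.0.0/11 (clear depth 11)
  + 161.192.0.0/10 (H0) depth=10

== LOOKUPS ==
["H1","H1","H2","H1","H0","H2","H1","H1","H3","H1"]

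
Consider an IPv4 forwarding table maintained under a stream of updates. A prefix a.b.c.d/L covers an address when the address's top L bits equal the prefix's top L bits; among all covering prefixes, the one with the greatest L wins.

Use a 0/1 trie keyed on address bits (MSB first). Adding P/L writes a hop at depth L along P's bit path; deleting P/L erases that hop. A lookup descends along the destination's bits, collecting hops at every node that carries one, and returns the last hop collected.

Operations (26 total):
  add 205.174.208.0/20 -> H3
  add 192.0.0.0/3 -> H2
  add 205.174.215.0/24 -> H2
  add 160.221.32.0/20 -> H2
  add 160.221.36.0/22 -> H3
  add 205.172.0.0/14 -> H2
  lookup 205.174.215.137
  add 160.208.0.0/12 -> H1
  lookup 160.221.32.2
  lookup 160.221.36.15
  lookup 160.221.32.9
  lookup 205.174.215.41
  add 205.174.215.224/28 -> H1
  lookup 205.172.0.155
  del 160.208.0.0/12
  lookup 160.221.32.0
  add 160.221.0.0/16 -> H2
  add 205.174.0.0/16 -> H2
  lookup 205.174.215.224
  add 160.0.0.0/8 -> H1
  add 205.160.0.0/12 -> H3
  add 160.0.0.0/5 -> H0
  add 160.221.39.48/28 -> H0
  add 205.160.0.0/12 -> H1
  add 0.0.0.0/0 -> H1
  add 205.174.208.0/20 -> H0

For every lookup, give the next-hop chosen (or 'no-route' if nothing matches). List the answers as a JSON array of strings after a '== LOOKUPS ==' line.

Process each operation:
  add 205.174.208.0/20 -> H3 at depth 20
  add 192.0.0.0/3 -> H2 at depth 3
  add 205.174.215.0/24 -> H2 at depth 24
  add 160.221.32.0/20 -> H2 at depth 20
  add 160.221.36.0/22 -> H3 at depth 22
  add 205.172.0.0/14 -> H2 at depth 14
  ? 205.174.215.137  path d0:-→d1:-→d2:-→d3:H2→d4:-→d5:-→d6:-→d7:-→d8:-→d9:-→d10:-→d11:-→d12:-→d13:-→d14:H2→d15:-→d16:-→d17:-→d18:-→d19:-→d20:H3→d21:-→d22:-→d23:-→d24:H2  best=H2
  add 160.208.0.0/12 -> H1 at depth 12
  ? 160.221.32.2  path d0:-→d1:-→d2:-→d3:-→d4:-→d5:-→d6:-→d7:-→d8:-→d9:-→d10:-→d11:-→d12:H1→d13:-→d14:-→d15:-→d16:-→d17:-→d18:-→d19:-→d20:H2→d21:-  best=H2
  ? 160.221.36.15  path d0:-→d1:-→d2:-→d3:-→d4:-→d5:-→d6:-→d7:-→d8:-→d9:-→d10:-→d11:-→d12:H1→d13:-→d14:-→d15:-→d16:-→d17:-→d18:-→d19:-→d20:H2→d21:-→d22:H3  best=H3
  ? 160.221.32.9  path d0:-→d1:-→d2:-→d3:-→d4:-→d5:-→d6:-→d7:-→d8:-→d9:-→d10:-→d11:-→d12:H1→d13:-→d14:-→d15:-→d16:-→d17:-→d18:-→d19:-→d20:H2→d21:-  best=H2
  ? 205.174.215.41  path d0:-→d1:-→d2:-→d3:H2→d4:-→d5:-→d6:-→d7:-→d8:-→d9:-→d10:-→d11:-→d12:-→d13:-→d14:H2→d15:-→d16:-→d17:-→d18:-→d19:-→d20:H3→d21:-→d22:-→d23:-→d24:H2  best=H2
  add 205.174.215.224/28 -> H1 at depth 28
  ? 205.172.0.155  path d0:-→d1:-→d2:-→d3:H2→d4:-→d5:-→d6:-→d7:-→d8:-→d9:-→d10:-→d11:-→d12:-→d13:-→d14:H2  best=H2
  del 160.208.0.0/12 (clear depth 12)
  ? 160.221.32.0  path d0:-→d1:-→d2:-→d3:-→d4:-→d5:-→d6:-→d7:-→d8:-→d9:-→d10:-→d11:-→d12:-→d13:-→d14:-→d15:-→d16:-→d17:-→d18:-→d19:-→d20:H2→d21:-  best=H2
  add 160.221.0.0/16 -> H2 at depth 16
  add 205.174.0.0/16 -> H2 at depth 16
  ? 205.174.215.224  path d0:-→d1:-→d2:-→d3:H2→d4:-→d5:-→d6:-→d7:-→d8:-→d9:-→d10:-→d11:-→d12:-→d13:-→d14:H2→d15:-→d16:H2→d17:-→d18:-→d19:-→d20:H3→d21:-→d22:-→d23:-→d24:H2→d25:-→d26:-→d27:-→d28:H1  best=H1
  add 160.0.0.0/8 -> H1 at depth 8
  add 205.160.0.0/12 -> H3 at depth 12
  add 160.0.0.0/5 -> H0 at depth 5
  add 160.221.39.48/28 -> H0 at depth 28
  add 205.160.0.0/12 -> H1 at depth 12
  add 0.0.0.0/0 -> H1 at depth 0
  add 205.174.208.0/20 -> H0 at depth 20

== LOOKUPS ==
["H2","H2","H3","H2","H2","H2","H2","H1"]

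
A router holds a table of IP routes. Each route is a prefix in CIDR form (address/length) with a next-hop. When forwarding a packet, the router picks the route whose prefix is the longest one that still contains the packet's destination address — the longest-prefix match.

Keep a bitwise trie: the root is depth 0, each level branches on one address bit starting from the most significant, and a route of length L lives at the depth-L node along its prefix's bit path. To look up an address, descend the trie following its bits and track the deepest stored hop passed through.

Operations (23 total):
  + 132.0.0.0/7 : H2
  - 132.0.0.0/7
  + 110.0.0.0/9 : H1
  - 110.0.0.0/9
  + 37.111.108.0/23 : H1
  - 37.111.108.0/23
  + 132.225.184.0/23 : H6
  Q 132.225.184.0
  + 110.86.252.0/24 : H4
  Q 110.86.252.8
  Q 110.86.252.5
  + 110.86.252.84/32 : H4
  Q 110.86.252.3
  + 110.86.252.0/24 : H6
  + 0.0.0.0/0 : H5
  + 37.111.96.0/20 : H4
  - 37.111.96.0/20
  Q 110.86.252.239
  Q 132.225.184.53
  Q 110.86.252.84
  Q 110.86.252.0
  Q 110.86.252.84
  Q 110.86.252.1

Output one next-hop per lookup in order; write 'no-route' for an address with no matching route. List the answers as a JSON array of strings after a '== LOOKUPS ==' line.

Trace:
  + 132.0.0.0/7 (H2) depth=7
  - 132.0.0.0/7 clear@7
  + 110.0.0.0/9 (H1) depth=9
  - 110.0.0.0/9 clear@9
  + 37.111.108.0/23 (H1) depth=23
  - 37.111.108.0/23 clear@23
  + 132.225.184.0/23 (H6) depth=23
  ? 132.225.184.0  path d0:-→d1:-→d2:-→d3:-→d4:-→d5:-→d6:-→d7:-→d8:-→d9:-→d10:-→d11:-→d12:-→d13:-→d14:-→d15:-→d16:-→d17:-→d18:-→d19:-→d20:-→d21:-→d22:-→d23:H6  best=H6
  + 110.86.252.0/24 (H4) depth=24
  ? 110.86.252.8  path d0:-→d1:-→d2:-→d3:-→d4:-→d5:-→d6:-→d7:-→d8:-→d9:-→d10:-→d11:-→d12:-→d13:-→d14:-→d15:-→d16:-→d17:-→d18:-→d19:-→d20:-→d21:-→d22:-→d23:-→d24:H4  best=H4
  ? 110.86.252.5  path d0:-→d1:-→d2:-→d3:-→d4:-→d5:-→d6:-→d7:-→d8:-→d9:-→d10:-→d11:-→d12:-→d13:-→d14:-→d15:-→d16:-→d17:-→d18:-→d19:-→d20:-→d21:-→d22:-→d23:-→d24:H4  best=H4
  + 110.86.252.84/32 (H4) depth=32
  ? 110.86.252.3  path d0:-→d1:-→d2:-→d3:-→d4:-→d5:-→d6:-→d7:-→d8:-→d9:-→d10:-→d11:-→d12:-→d13:-→d14:-→d15:-→d16:-→d17:-→d18:-→d19:-→d20:-→d21:-→d22:-→d23:-→d24:H4→d25:-  best=H4
  + 110.86.252.0/24 (H6) depth=24
  + 0.0.0.0/0 (H5) depth=0
  + 37.111.96.0/20 (H4) depth=20
  - 37.111.96.0/20 clear@20
  ? 110.86.252.239  path d0:H5→d1:-→d2:-→d3:-→d4:-→d5:-→d6:-→d7:-→d8:-→d9:-→d10:-→d11:-→d12:-→d13:-→d14:-→d15:-→d16:-→d17:-→d18:-→d19:-→d20:-→d21:-→d22:-→d23:-→d24:H6  best=H6
  ? 132.225.184.53  path d0:H5→d1:-→d2:-→d3:-→d4:-→d5:-→d6:-→d7:-→d8:-→d9:-→d10:-→d11:-→d12:-→d13:-→d14:-→d15:-→d16:-→d17:-→d18:-→d19:-→d20:-→d21:-→d22:-→d23:H6  best=H6
  ? 110.86.252.84  path d0:H5→d1:-→d2:-→d3:-→d4:-→d5:-→d6:-→d7:-→d8:-→d9:-→d10:-→d11:-→d12:-→d13:-→d14:-→d15:-→d16:-→d17:-→d18:-→d19:-→d20:-→d21:-→d22:-→d23:-→d24:H6→d25:-→d26:-→d27:-→d28:-→d29:-→d30:-→d31:-→d32:H4  best=H4
  ? 110.86.252.0  path d0:H5→d1:-→d2:-→d3:-→d4:-→d5:-→d6:-→d7:-→d8:-→d9:-→d10:-→d11:-→d12:-→d13:-→d14:-→d15:-→d16:-→d17:-→d18:-→d19:-→d20:-→d21:-→d22:-→d23:-→d24:H6→d25:-  best=H6
  ? 110.86.252.84  path d0:H5→d1:-→d2:-→d3:-→d4:-→d5:-→d6:-→d7:-→d8:-→d9:-→d10:-→d11:-→d12:-→d13:-→d14:-→d15:-→d16:-→d17:-→d18:-→d19:-→d20:-→d21:-→d22:-→d23:-→d24:H6→d25:-→d26:-→d27:-→d28:-→d29:-→d30:-→d31:-→d32:H4  best=H4
  ? 110.86.252.1  path d0:H5→d1:-→d2:-→d3:-→d4:-→d5:-→d6:-→d7:-→d8:-→d9:-→d10:-→d11:-→d12:-→d13:-→d14:-→d15:-→d16:-→d17:-→d18:-→d19:-→d20:-→d21:-→d22:-→d23:-→d24:H6→d25:-  best=H6

== LOOKUPS ==
["H6","H4","H4","H4","H6","H6","H4","H6","H4","H6"]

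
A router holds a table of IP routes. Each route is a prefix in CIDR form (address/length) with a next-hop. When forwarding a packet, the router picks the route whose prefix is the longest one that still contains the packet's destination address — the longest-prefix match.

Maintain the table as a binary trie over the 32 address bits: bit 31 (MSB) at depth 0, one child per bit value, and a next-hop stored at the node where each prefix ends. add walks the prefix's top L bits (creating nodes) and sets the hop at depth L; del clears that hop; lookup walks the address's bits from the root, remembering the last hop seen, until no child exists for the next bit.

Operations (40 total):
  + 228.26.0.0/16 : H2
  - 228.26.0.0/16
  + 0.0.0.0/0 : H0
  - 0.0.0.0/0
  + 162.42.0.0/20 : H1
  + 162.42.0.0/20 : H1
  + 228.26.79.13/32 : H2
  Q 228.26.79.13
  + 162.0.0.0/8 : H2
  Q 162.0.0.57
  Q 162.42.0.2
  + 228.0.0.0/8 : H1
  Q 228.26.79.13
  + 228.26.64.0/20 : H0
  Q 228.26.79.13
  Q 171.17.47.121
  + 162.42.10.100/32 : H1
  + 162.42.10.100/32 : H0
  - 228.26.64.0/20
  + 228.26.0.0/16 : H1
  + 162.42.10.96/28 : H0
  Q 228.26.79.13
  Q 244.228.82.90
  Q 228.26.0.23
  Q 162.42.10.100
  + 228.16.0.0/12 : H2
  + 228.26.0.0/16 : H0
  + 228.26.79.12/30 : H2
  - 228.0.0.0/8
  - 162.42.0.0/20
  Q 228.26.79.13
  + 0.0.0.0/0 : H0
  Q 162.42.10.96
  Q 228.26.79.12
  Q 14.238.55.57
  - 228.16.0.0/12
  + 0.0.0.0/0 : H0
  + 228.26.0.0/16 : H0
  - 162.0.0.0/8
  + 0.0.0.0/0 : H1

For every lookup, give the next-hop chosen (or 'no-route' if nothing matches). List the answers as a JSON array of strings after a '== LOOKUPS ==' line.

Process each operation:
  add 228.26.0.0/16 -> H2 at depth 16
  del 228.26.0.0/16 (clear depth 16)
  add 0.0.0.0/0 -> H0 at depth 0
  del 0.0.0.0/0 (clear depth 0)
  add 162.42.0.0/20 -> H1 at depth 20
  add 162.42.0.0/20 -> H1 at depth 20
  add 228.26.79.13/32 -> H2 at depth 32
  lookup 228.26.79.13: bits 11100100000110100100111100001101 walk d0:-→d1:-→d2:-→d3:-→d4:-→d5:-→d6:-→d7:-→d8:-→d9:-→d10:-→d11:-→d12:-→d13:-→d14:-→d15:-→d16:-→d17:-→d18:-→d19:-→d20:-→d21:-→d22:-→d23:-→d24:-→d25:-→d26:-→d27:-→d28:-→d29:-→d30:-→d31:-→d32:H2 -> H2
  add 162.0.0.0/8 -> H2 at depth 8
  lookup 162.0.0.57: bits 1010001000 walk d0:-→d1:-→d2:-→d3:-→d4:-→d5:-→d6:-→d7:-→d8:H2→d9:-→d10:- -> H2
  lookup 162.42.0.2: bits 10100010001010100000 walk d0:-→d1:-→d2:-→d3:-→d4:-→d5:-→d6:-→d7:-→d8:H2→d9:-→d10:-→d11:-→d12:-→d13:-→d14:-→d15:-→d16:-→d17:-→d18:-→d19:-→d20:H1 -> H1
  add 228.0.0.0/8 -> H1 at depth 8
  lookup 228.26.79.13: bits 11100100000110100100111100001101 walk d0:-→d1:-→d2:-→d3:-→d4:-→d5:-→d6:-→d7:-→d8:H1→d9:-→d10:-→d11:-→d12:-→d13:-→d14:-→d15:-→d16:-→d17:-→d18:-→d19:-→d20:-→d21:-→d22:-→d23:-→d24:-→d25:-→d26:-→d27:-→d28:-→d29:-→d30:-→d31:-→d32:H2 -> H2
  add 228.26.64.0/20 -> H0 at depth 20
  lookup 228.26.79.13: bits 11100100000110100100111100001101 walk d0:-→d1:-→d2:-→d3:-→d4:-→d5:-→d6:-→d7:-→d8:H1→d9:-→d10:-→d11:-→d12:-→d13:-→d14:-→d15:-→d16:-→d17:-→d18:-→d19:-→d20:H0→d21:-→d22:-→d23:-→d24:-→d25:-→d26:-→d27:-→d28:-→d29:-→d30:-→d31:-→d32:H2 -> H2
  lookup 171.17.47.121: bits 1010 walk d0:-→d1:-→d2:-→d3:-→d4:- -> no-route
  add 162.42.10.100/32 -> H1 at depth 32
  add 162.42.10.100/32 -> H0 at depth 32
  del 228.26.64.0/20 (clear depth 20)
  add 228.26.0.0/16 -> H1 at depth 16
  add 162.42.10.96/28 -> H0 at depth 28
  lookup 228.26.79.13: bits 11100100000110100100111100001101 walk d0:-→d1:-→d2:-→d3:-→d4:-→d5:-→d6:-→d7:-→d8:H1→d9:-→d10:-→d11:-→d12:-→d13:-→d14:-→d15:-→d16:H1→d17:-→d18:-→d19:-→d20:-→d21:-→d22:-→d23:-→d24:-→d25:-→d26:-→d27:-→d28:-→d29:-→d30:-→d31:-→d32:H2 -> H2
  lookup 244.228.82.90: bits 111 walk d0:-→d1:-→d2:-→d3:- -> no-route
  lookup 228.26.0.23: bits 11100100000110100 walk d0:-→d1:-→d2:-→d3:-→d4:-→d5:-→d6:-→d7:-→d8:H1→d9:-→d10:-→d11:-→d12:-→d13:-→d14:-→d15:-→d16:H1→d17:- -> H1
  lookup 162.42.10.100: bits 10100010001010100000101001100100 walk d0:-→d1:-→d2:-→d3:-→d4:-→d5:-→d6:-→d7:-→d8:H2→d9:-→d10:-→d11:-→d12:-→d13:-→d14:-→d15:-→d16:-→d17:-→d18:-→d19:-→d20:H1→d21:-→d22:-→d23:-→d24:-→d25:-→d26:-→d27:-→d28:H0→d29:-→d30:-→d31:-→d32:H0 -> H0
  add 228.16.0.0/12 -> H2 at depth 12
  add 228.26.0.0/16 -> H0 at depth 16
  add 228.26.79.12/30 -> H2 at depth 30
  del 228.0.0.0/8 (clear depth 8)
  del 162.42.0.0/20 (clear depth 20)
  lookup 228.26.79.13: bits 11100100000110100100111100001101 walk d0:-→d1:-→d2:-→d3:-→d4:-→d5:-→d6:-→d7:-→d8:-→d9:-→d10:-→d11:-→d12:H2→d13:-→d14:-→d15:-→d16:H0→d17:-→d18:-→d19:-→d20:-→d21:-→d22:-→d23:-→d24:-→d25:-→d26:-→d27:-→d28:-→d29:-→d30:H2→d31:-→d32:H2 -> H2
  add 0.0.0.0/0 -> H0 at depth 0
  lookup 162.42.10.96: bits 10100010001010100000101001100 walk d0:H0→d1:-→d2:-→d3:-→d4:-→d5:-→d6:-→d7:-→d8:H2→d9:-→d10:-→d11:-→d12:-→d13:-→d14:-→d15:-→d16:-→d17:-→d18:-→d19:-→d20:-→d21:-→d22:-→d23:-→d24:-→d25:-→d26:-→d27:-→d28:H0→d29:- -> H0
  lookup 228.26.79.12: bits 1110010000011010010011110000110 walk d0:H0→d1:-→d2:-→d3:-→d4:-→d5:-→d6:-→d7:-→d8:-→d9:-→d10:-→d11:-→d12:H2→d13:-→d14:-→d15:-→d16:H0→d17:-→d18:-→d19:-→d20:-→d21:-→d22:-→d23:-→d24:-→d25:-→d26:-→d27:-→d28:-→d29:-→d30:H2→d31:- -> H2
  lookup 14.238.55.57: bits ε walk d0:H0 -> H0
  del 228.16.0.0/12 (clear depth 12)
  add 0.0.0.0/0 -> H0 at depth 0
  add 228.26.0.0/16 -> H0 at depth 16
  del 162.0.0.0/8 (clear depth 8)
  add 0.0.0.0/0 -> H1 at depth 0

== LOOKUPS ==
["H2","H2","H1","H2","H2","no-route","H2","no-route","H1","H0","H2","H0","H2","H0"]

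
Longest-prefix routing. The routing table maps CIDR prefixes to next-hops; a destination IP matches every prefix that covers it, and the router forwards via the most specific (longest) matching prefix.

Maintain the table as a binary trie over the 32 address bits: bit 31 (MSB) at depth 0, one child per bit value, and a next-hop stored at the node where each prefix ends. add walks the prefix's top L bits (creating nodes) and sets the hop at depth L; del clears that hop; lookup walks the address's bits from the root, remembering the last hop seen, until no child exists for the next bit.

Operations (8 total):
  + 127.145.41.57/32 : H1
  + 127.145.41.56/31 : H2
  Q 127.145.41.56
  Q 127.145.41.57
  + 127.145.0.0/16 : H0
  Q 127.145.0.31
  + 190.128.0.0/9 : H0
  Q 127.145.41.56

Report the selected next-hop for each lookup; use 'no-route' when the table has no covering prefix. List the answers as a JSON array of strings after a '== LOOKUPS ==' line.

Trace:
  + 127.145.41.57/32 (H1) depth=32
  + 127.145.41.56/31 (H2) depth=31
  ? 127.145.41.56  path d0:-→d1:-→d2:-→d3:-→d4:-→d5:-→d6:-→d7:-→d8:-→d9:-→d10:-→d11:-→d12:-→d13:-→d14:-→d15:-→d16:-→d17:-→d18:-→d19:-→d20:-→d21:-→d22:-→d23:-→d24:-→d25:-→d26:-→d27:-→d28:-→d29:-→d30:-→d31:H2  best=H2
  ? 127.145.41.57  path d0:-→d1:-→d2:-→d3:-→d4:-→d5:-→d6:-→d7:-→d8:-→d9:-→d10:-→d11:-→d12:-→d13:-→d14:-→d15:-→d16:-→d17:-→d18:-→d19:-→d20:-→d21:-→d22:-→d23:-→d24:-→d25:-→d26:-→d27:-→d28:-→d29:-→d30:-→d31:H2→d32:H1  best=H1
  + 127.145.0.0/16 (H0) depth=16
  ? 127.145.0.31  path d0:-→d1:-→d2:-→d3:-→d4:-→d5:-→d6:-→d7:-→d8:-→d9:-→d10:-→d11:-→d12:-→d13:-→d14:-→d15:-→d16:H0→d17:-→d18:-  best=H0
  + 190.128.0.0/9 (H0) depth=9
  ? 127.145.41.56  path d0:-→d1:-→d2:-→d3:-→d4:-→d5:-→d6:-→d7:-→d8:-→d9:-→d10:-→d11:-→d12:-→d13:-→d14:-→d15:-→d16:H0→d17:-→d18:-→d19:-→d20:-→d21:-→d22:-→d23:-→d24:-→d25:-→d26:-→d27:-→d28:-→d29:-→d30:-→d31:H2  best=H2

== LOOKUPS ==
["H2","H1","H0","H2"]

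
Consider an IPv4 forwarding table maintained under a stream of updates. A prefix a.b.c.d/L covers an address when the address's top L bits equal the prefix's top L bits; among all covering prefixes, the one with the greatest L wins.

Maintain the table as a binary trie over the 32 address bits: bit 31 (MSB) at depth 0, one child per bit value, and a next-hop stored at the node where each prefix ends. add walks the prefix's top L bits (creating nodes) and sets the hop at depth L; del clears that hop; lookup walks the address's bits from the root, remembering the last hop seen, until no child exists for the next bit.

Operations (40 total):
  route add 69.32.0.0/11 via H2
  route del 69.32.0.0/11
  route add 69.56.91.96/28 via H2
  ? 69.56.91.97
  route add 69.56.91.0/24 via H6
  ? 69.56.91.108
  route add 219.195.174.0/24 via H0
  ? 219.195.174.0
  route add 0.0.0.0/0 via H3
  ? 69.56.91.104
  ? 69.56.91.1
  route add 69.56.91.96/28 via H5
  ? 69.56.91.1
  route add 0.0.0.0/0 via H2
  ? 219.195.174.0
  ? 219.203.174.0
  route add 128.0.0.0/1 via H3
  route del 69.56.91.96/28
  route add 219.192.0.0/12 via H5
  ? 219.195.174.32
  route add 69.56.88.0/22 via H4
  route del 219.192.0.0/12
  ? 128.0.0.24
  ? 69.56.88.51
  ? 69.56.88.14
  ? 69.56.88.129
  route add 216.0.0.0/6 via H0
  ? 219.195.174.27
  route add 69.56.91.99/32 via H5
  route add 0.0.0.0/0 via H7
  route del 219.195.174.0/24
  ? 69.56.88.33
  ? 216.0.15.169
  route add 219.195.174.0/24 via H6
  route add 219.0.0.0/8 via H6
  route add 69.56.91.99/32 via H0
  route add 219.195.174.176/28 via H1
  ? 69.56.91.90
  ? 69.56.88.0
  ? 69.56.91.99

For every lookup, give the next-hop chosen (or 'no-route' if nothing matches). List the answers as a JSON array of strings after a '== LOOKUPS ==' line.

Trace:
  + 69.32.0.0/11 (H2) depth=11
  - 69.32.0.0/11 clear@11
  + 69.56.91.96/28 (H2) depth=28
  ? 69.56.91.97  path d0:-→d1:-→d2:-→d3:-→d4:-→d5:-→d6:-→d7:-→d8:-→d9:-→d10:-→d11:-→d12:-→d13:-→d14:-→d15:-→d16:-→d17:-→d18:-→d19:-→d20:-→d21:-→d22:-→d23:-→d24:-→d25:-→d26:-→d27:-→d28:H2  best=H2
  + 69.56.91.0/24 (H6) depth=24
  ? 69.56.91.108  path d0:-→d1:-→d2:-→d3:-→d4:-→d5:-→d6:-→d7:-→d8:-→d9:-→d10:-→d11:-→d12:-→d13:-→d14:-→d15:-→d16:-→d17:-→d18:-→d19:-→d20:-→d21:-→d22:-→d23:-→d24:H6→d25:-→d26:-→d27:-→d28:H2  best=H2
  + 219.195.174.0/24 (H0) depth=24
  ? 219.195.174.0  path d0:-→d1:-→d2:-→d3:-→d4:-→d5:-→d6:-→d7:-→d8:-→d9:-→d10:-→d11:-→d12:-→d13:-→d14:-→d15:-→d16:-→d17:-→d18:-→d19:-→d20:-→d21:-→d22:-→d23:-→d24:H0  best=H0
  + 0.0.0.0/0 (H3) depth=0
  ? 69.56.91.104  path d0:H3→d1:-→d2:-→d3:-→d4:-→d5:-→d6:-→d7:-→d8:-→d9:-→d10:-→d11:-→d12:-→d13:-→d14:-→d15:-→d16:-→d17:-→d18:-→d19:-→d20:-→d21:-→d22:-→d23:-→d24:H6→d25:-→d26:-→d27:-→d28:H2  best=H2
  ? 69.56.91.1  path d0:H3→d1:-→d2:-→d3:-→d4:-→d5:-→d6:-→d7:-→d8:-→d9:-→d10:-→d11:-→d12:-→d13:-→d14:-→d15:-→d16:-→d17:-→d18:-→d19:-→d20:-→d21:-→d22:-→d23:-→d24:H6→d25:-  best=H6
  + 69.56.91.96/28 (H5) depth=28
  ? 69.56.91.1  path d0:H3→d1:-→d2:-→d3:-→d4:-→d5:-→d6:-→d7:-→d8:-→d9:-→d10:-→d11:-→d12:-→d13:-→d14:-→d15:-→d16:-→d17:-→d18:-→d19:-→d20:-→d21:-→d22:-→d23:-→d24:H6→d25:-  best=H6
  + 0.0.0.0/0 (H2) depth=0
  ? 219.195.174.0  path d0:H2→d1:-→d2:-→d3:-→d4:-→d5:-→d6:-→d7:-→d8:-→d9:-→d10:-→d11:-→d12:-→d13:-→d14:-→d15:-→d16:-→d17:-→d18:-→d19:-→d20:-→d21:-→d22:-→d23:-→d24:H0  best=H0
  ? 219.203.174.0  path d0:H2→d1:-→d2:-→d3:-→d4:-→d5:-→d6:-→d7:-→d8:-→d9:-→d10:-→d11:-→d12:-  best=H2
  + 128.0.0.0/1 (H3) depth=1
  - 69.56.91.96/28 clear@28
  + 219.192.0.0/12 (H5) depth=12
  ? 219.195.174.32  path d0:H2→d1:H3→d2:-→d3:-→d4:-→d5:-→d6:-→d7:-→d8:-→d9:-→d10:-→d11:-→d12:H5→d13:-→d14:-→d15:-→d16:-→d17:-→d18:-→d19:-→d20:-→d21:-→d22:-→d23:-→d24:H0  best=H0
  + 69.56.88.0/22 (H4) depth=22
  - 219.192.0.0/12 clear@12
  ? 128.0.0.24  path d0:H2→d1:H3  best=H3
  ? 69.56.88.51  path d0:H2→d1:-→d2:-→d3:-→d4:-→d5:-→d6:-→d7:-→d8:-→d9:-→d10:-→d11:-→d12:-→d13:-→d14:-→d15:-→d16:-→d17:-→d18:-→d19:-→d20:-→d21:-→d22:H4  best=H4
  ? 69.56.88.14  path d0:H2→d1:-→d2:-→d3:-→d4:-→d5:-→d6:-→d7:-→d8:-→d9:-→d10:-→d11:-→d12:-→d13:-→d14:-→d15:-→d16:-→d17:-→d18:-→d19:-→d20:-→d21:-→d22:H4  best=H4
  ? 69.56.88.129  path d0:H2→d1:-→d2:-→d3:-→d4:-→d5:-→d6:-→d7:-→d8:-→d9:-→d10:-→d11:-→d12:-→d13:-→d14:-→d15:-→d16:-→d17:-→d18:-→d19:-→d20:-→d21:-→d22:H4  best=H4
  + 216.0.0.0/6 (H0) depth=6
  ? 219.195.174.27  path d0:H2→d1:H3→d2:-→d3:-→d4:-→d5:-→d6:H0→d7:-→d8:-→d9:-→d10:-→d11:-→d12:-→d13:-→d14:-→d15:-→d16:-→d17:-→d18:-→d19:-→d20:-→d21:-→d22:-→d23:-→d24:H0  best=H0
  + 69.56.91.99/32 (H5) depth=32
  + 0.0.0.0/0 (H7) depth=0
  - 219.195.174.0/24 clear@24
  ? 69.56.88.33  path d0:H7→d1:-→d2:-→d3:-→d4:-→d5:-→d6:-→d7:-→d8:-→d9:-→d10:-→d11:-→d12:-→d13:-→d14:-→d15:-→d16:-→d17:-→d18:-→d19:-→d20:-→d21:-→d22:H4  best=H4
  ? 216.0.15.169  path d0:H7→d1:H3→d2:-→d3:-→d4:-→d5:-→d6:H0  best=H0
  + 219.195.174.0/24 (H6) depth=24
  + 219.0.0.0/8 (H6) depth=8
  + 69.56.91.99/32 (H0) depth=32
  + 219.195.174.176/28 (H1) depth=28
  ? 69.56.91.90  path d0:H7→d1:-→d2:-→d3:-→d4:-→d5:-→d6:-→d7:-→d8:-→d9:-→d10:-→d11:-→d12:-→d13:-→d14:-→d15:-→d16:-→d17:-→d18:-→d19:-→d20:-→d21:-→d22:H4→d23:-→d24:H6→d25:-→d26:-  best=H6
  ? 69.56.88.0  path d0:H7→d1:-→d2:-→d3:-→d4:-→d5:-→d6:-→d7:-→d8:-→d9:-→d10:-→d11:-→d12:-→d13:-→d14:-→d15:-→d16:-→d17:-→d18:-→d19:-→d20:-→d21:-→d22:H4  best=H4
  ? 69.56.91.99  path d0:H7→d1:-→d2:-→d3:-→d4:-→d5:-→d6:-→d7:-→d8:-→d9:-→d10:-→d11:-→d12:-→d13:-→d14:-→d15:-→d16:-→d17:-→d18:-→d19:-→d20:-→d21:-→d22:H4→d23:-→d24:H6→d25:-→d26:-→d27:-→d28:-→d29:-→d30:-→d31:-→d32:H0  best=H0

== LOOKUPS ==
["H2","H2","H0","H2","H6","H6","H0","H2","H0","H3","H4","H4","H4","H0","H4","H0","H6","H4","H0"]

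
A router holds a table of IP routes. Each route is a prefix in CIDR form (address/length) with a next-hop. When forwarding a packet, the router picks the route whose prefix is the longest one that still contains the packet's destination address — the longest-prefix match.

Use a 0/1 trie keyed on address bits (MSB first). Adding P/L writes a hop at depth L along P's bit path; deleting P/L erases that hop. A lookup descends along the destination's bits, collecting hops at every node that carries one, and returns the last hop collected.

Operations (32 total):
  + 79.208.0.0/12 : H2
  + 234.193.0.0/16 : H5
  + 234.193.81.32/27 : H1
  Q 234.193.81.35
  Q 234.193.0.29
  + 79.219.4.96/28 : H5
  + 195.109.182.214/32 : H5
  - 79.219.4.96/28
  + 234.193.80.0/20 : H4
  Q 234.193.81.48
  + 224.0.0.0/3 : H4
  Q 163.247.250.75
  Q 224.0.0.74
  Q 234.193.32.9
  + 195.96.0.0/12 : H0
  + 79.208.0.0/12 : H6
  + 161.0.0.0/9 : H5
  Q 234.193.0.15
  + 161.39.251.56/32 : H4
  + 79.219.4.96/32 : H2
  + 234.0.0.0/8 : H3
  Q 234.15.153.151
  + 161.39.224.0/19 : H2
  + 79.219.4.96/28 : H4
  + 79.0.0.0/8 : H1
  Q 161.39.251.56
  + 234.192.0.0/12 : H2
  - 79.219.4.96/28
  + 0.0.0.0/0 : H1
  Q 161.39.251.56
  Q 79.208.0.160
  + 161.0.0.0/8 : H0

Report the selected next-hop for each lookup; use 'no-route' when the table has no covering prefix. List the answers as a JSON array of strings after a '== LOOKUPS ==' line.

Process each operation:
  + 79.208.0.0/12 (H2) depth=12
  + 234.193.0.0/16 (H5) depth=16
  + 234.193.81.32/27 (H1) depth=27
  lookup 234.193.81.35: bits 111010101100000101010001001 walk d0:-→d1:-→d2:-→d3:-→d4:-→d5:-→d6:-→d7:-→d8:-→d9:-→d10:-→d11:-→d12:-→d13:-→d14:-→d15:-→d16:H5→d17:-→d18:-→d19:-→d20:-→d21:-→d22:-→d23:-→d24:-→d25:-→d26:-→d27:H1 -> H1
  lookup 234.193.0.29: bits 11101010110000010 walk d0:-→d1:-→d2:-→d3:-→d4:-→d5:-→d6:-→d7:-→d8:-→d9:-→d10:-→d11:-→d12:-→d13:-→d14:-→d15:-→d16:H5→d17:- -> H5
  + 79.219.4.96/28 (H5) depth=28
  + 195.109.182.214/32 (H5) depth=32
  - 79.219.4.96/28 clear@28
  + 234.193.80.0/20 (H4) depth=20
  lookup 234.193.81.48: bits 111010101100000101010001001 walk d0:-→d1:-→d2:-→d3:-→d4:-→d5:-→d6:-→d7:-→d8:-→d9:-→d10:-→d11:-→d12:-→d13:-→d14:-→d15:-→d16:H5→d17:-→d18:-→d19:-→d20:H4→d21:-→d22:-→d23:-→d24:-→d25:-→d26:-→d27:H1 -> H1
  + 224.0.0.0/3 (H4) depth=3
  lookup 163.247.250.75: bits 1 walk d0:-→d1:- -> no-route
  lookup 224.0.0.74: bits 1110 walk d0:-→d1:-→d2:-→d3:H4→d4:- -> H4
  lookup 234.193.32.9: bits 11101010110000010 walk d0:-→d1:-→d2:-→d3:H4→d4:-→d5:-→d6:-→d7:-→d8:-→d9:-→d10:-→d11:-→d12:-→d13:-→d14:-→d15:-→d16:H5→d17:- -> H5
  + 195.96.0.0/12 (H0) depth=12
  + 79.208.0.0/12 (H6) depth=12
  + 161.0.0.0/9 (H5) depth=9
  lookup 234.193.0.15: bits 11101010110000010 walk d0:-→d1:-→d2:-→d3:H4→d4:-→d5:-→d6:-→d7:-→d8:-→d9:-→d10:-→d11:-→d12:-→d13:-→d14:-→d15:-→d16:H5→d17:- -> H5
  + 161.39.251.56/32 (H4) depth=32
  + 79.219.4.96/32 (H2) depth=32
  + 234.0.0.0/8 (H3) depth=8
  lookup 234.15.153.151: bits 11101010 walk d0:-→d1:-→d2:-→d3:H4→d4:-→d5:-→d6:-→d7:-→d8:H3 -> H3
  + 161.39.224.0/19 (H2) depth=19
  + 79.219.4.96/28 (H4) depth=28
  + 79.0.0.0/8 (H1) depth=8
  lookup 161.39.251.56: bits 10100001001001111111101100111000 walk d0:-→d1:-→d2:-→d3:-→d4:-→d5:-→d6:-→d7:-→d8:-→d9:H5→d10:-→d11:-→d12:-→d13:-→d14:-→d15:-→d16:-→d17:-→d18:-→d19:H2→d20:-→d21:-→d22:-→d23:-→d24:-→d25:-→d26:-→d27:-→d28:-→d29:-→d30:-→d31:-→d32:H4 -> H4
  + 234.192.0.0/12 (H2) depth=12
  - 79.219.4.96/28 clear@28
  + 0.0.0.0/0 (H1) depth=0
  lookup 161.39.251.56: bits 10100001001001111111101100111000 walk d0:H1→d1:-→d2:-→d3:-→d4:-→d5:-→d6:-→d7:-→d8:-→d9:H5→d10:-→d11:-→d12:-→d13:-→d14:-→d15:-→d16:-→d17:-→d18:-→d19:H2→d20:-→d21:-→d22:-→d23:-→d24:-→d25:-→d26:-→d27:-→d28:-→d29:-→d30:-→d31:-→d32:H4 -> H4
  lookup 79.208.0.160: bits 010011111101 walk d0:H1→d1:-→d2:-→d3:-→d4:-→d5:-→d6:-→d7:-→d8:H1→d9:-→d10:-→d11:-→d12:H6 -> H6
  + 161.0.0.0/8 (H0) depth=8

== LOOKUPS ==
["H1","H5","H1","no-route","H4","H5","H5","H3","H4","H4","H6"]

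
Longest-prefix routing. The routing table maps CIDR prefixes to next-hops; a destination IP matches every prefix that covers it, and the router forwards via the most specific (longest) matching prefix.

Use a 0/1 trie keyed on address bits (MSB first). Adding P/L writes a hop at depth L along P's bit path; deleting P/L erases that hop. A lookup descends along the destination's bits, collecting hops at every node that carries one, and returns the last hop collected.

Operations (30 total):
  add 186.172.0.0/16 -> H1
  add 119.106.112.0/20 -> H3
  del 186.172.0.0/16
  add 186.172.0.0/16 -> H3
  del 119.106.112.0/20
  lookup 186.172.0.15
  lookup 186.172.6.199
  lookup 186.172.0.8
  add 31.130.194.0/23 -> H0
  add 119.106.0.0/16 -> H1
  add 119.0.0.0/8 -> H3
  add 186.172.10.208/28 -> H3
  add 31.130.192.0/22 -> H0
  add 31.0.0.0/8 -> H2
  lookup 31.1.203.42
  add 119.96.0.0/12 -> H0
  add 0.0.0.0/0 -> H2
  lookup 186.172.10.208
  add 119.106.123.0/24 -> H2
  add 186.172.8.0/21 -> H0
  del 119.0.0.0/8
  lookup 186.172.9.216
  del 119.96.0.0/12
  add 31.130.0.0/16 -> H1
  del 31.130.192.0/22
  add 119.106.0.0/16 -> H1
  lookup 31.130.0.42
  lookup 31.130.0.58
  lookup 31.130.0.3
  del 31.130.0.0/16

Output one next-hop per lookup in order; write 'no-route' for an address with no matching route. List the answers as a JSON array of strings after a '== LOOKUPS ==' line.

Trace:
  + 186.172.0.0/16 (H1) depth=16
  + 119.106.112.0/20 (H3) depth=20
  del 186.172.0.0/16 (clear depth 16)
  + 186.172.0.0/16 (H3) depth=16
  del 119.106.112.0/20 (clear depth 20)
  Q 186.172.0.15: descend 1011101010101100 ; hops seen [H3] ; pick H3
  Q 186.172.6.199: descend 1011101010101100 ; hops seen [H3] ; pick H3
  Q 186.172.0.8: descend 1011101010101100 ; hops seen [H3] ; pick H3
  + 31.130.194.0/23 (H0) depth=23
  + 119.106.0.0/16 (H1) depth=16
  + 119.0.0.0/8 (H3) depth=8
  + 186.172.10.208/28 (H3) depth=28
  + 31.130.192.0/22 (H0) depth=22
  + 31.0.0.0/8 (H2) depth=8
  Q 31.1.203.42: descend 00011111 ; hops seen [H2] ; pick H2
  + 119.96.0.0/12 (H0) depth=12
  + 0.0.0.0/0 (H2) depth=0
  Q 186.172.10.208: descend 1011101010101100000010101101 ; hops seen [H2,H3,H3] ; pick H3
  + 119.106.123.0/24 (H2) depth=24
  + 186.172.8.0/21 (H0) depth=21
  del 119.0.0.0/8 (clear depth 8)
  Q 186.172.9.216: descend 1011101010101100000010 ; hops seen [H2,H3,H0] ; pick H0
  del 119.96.0.0/12 (clear depth 12)
  + 31.130.0.0/16 (H1) depth=16
  del 31.130.192.0/22 (clear depth 22)
  + 119.106.0.0/16 (H1) depth=16
  Q 31.130.0.42: descend 0001111110000010 ; hops seen [H2,H2,H1] ; pick H1
  Q 31.130.0.58: descend 0001111110000010 ; hops seen [H2,H2,H1] ; pick H1
  Q 31.130.0.3: descend 0001111110000010 ; hops seen [H2,H2,H1] ; pick H1
  del 31.130.0.0/16 (clear depth 16)

== LOOKUPS ==
["H3","H3","H3","H2","H3","H0","H1","H1","H1"]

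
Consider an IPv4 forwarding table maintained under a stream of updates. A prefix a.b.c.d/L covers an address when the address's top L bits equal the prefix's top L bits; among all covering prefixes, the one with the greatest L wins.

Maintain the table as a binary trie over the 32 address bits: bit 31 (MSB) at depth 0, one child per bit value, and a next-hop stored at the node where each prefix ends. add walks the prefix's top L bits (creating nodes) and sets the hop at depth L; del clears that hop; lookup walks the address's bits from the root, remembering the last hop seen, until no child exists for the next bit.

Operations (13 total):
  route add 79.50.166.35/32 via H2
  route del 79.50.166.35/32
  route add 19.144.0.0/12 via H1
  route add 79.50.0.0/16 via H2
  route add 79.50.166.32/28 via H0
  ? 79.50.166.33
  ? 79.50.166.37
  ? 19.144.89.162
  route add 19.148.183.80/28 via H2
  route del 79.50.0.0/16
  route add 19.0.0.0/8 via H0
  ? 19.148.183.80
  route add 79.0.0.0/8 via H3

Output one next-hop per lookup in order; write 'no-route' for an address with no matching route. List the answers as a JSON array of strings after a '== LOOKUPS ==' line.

Process each operation:
  + 79.50.166.35/32 (H2) depth=32
  del 79.50.166.35/32 (clear depth 32)
  + 19.144.0.0/12 (H1) depth=12
  + 79.50.0.0/16 (H2) depth=16
  + 79.50.166.32/28 (H0) depth=28
  lookup 79.50.166.33: bits 010011110011001010100110001000 walk d0:-→d1:-→d2:-→d3:-→d4:-→d5:-→d6:-→d7:-→d8:-→d9:-→d10:-→d11:-→d12:-→d13:-→d14:-→d15:-→d16:H2→d17:-→d18:-→d19:-→d20:-→d21:-→d22:-→d23:-→d24:-→d25:-→d26:-→d27:-→d28:H0→d29:-→d30:- -> H0
  lookup 79.50.166.37: bits 01001111001100101010011000100 walk d0:-→d1:-→d2:-→d3:-→d4:-→d5:-→d6:-→d7:-→d8:-→d9:-→d10:-→d11:-→d12:-→d13:-→d14:-→d15:-→d16:H2→d17:-→d18:-→d19:-→d20:-→d21:-→d22:-→d23:-→d24:-→d25:-→d26:-→d27:-→d28:H0→d29:- -> H0
  lookup 19.144.89.162: bits 000100111001 walk d0:-→d1:-→d2:-→d3:-→d4:-→d5:-→d6:-→d7:-→d8:-→d9:-→d10:-→d11:-→d12:H1 -> H1
  + 19.148.183.80/28 (H2) depth=28
  del 79.50.0.0/16 (clear depth 16)
  + 19.0.0.0/8 (H0) depth=8
  lookup 19.148.183.80: bits 0001001110010100101101110101 walk d0:-→d1:-→d2:-→d3:-→d4:-→d5:-→d6:-→d7:-→d8:H0→d9:-→d10:-→d11:-→d12:H1→d13:-→d14:-→d15:-→d16:-→d17:-→d18:-→d19:-→d20:-→d21:-→d22:-→d23:-→d24:-→d25:-→d26:-→d27:-→d28:H2 -> H2
  + 79.0.0.0/8 (H3) depth=8

== LOOKUPS ==
["H0","H0","H1","H2"]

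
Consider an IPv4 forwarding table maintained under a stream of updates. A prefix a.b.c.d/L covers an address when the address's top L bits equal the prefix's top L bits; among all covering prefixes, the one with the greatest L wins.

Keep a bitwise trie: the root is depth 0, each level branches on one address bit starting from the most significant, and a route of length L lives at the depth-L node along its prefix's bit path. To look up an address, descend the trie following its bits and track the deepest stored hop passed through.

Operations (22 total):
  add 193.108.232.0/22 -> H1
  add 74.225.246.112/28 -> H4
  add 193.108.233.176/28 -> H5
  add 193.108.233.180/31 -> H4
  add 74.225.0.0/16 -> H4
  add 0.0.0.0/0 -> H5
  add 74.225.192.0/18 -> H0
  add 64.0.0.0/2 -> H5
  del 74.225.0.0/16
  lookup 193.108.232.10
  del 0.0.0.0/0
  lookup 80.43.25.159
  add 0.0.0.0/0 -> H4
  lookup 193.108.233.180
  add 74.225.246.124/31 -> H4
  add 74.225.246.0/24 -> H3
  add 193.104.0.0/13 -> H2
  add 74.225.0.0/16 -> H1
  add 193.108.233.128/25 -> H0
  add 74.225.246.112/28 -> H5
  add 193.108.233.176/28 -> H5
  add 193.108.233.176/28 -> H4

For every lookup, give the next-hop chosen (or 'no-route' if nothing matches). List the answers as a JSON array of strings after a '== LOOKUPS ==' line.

Trace:
  + 193.108.232.0/22 (H1) depth=22
  + 74.225.246.112/28 (H4) depth=28
  + 193.108.233.176/28 (H5) depth=28
  + 193.108.233.180/31 (H4) depth=31
  + 74.225.0.0/16 (H4) depth=16
  + 0.0.0.0/0 (H5) depth=0
  + 74.225.192.0/18 (H0) depth=18
  + 64.0.0.0/2 (H5) depth=2
  del 74.225.0.0/16 (clear depth 16)
  Q 193.108.232.10: descend 11000001011011001110100 ; hops seen [H5,H1] ; pick H1
  del 0.0.0.0/0 (clear depth 0)
  Q 80.43.25.159: descend 010 ; hops seen [H5] ; pick H5
  + 0.0.0.0/0 (H4) depth=0
  Q 193.108.233.180: descend 1100000101101100111010011011010 ; hops seen [H4,H1,H5,H4] ; pick H4
  + 74.225.246.124/31 (H4) depth=31
  + 74.225.246.0/24 (H3) depth=24
  + 193.104.0.0/13 (H2) depth=13
  + 74.225.0.0/16 (H1) depth=16
  + 193.108.233.128/25 (H0) depth=25
  + 74.225.246.112/28 (H5) depth=28
  + 193.108.233.176/28 (H5) depth=28
  + 193.108.233.176/28 (H4) depth=28

== LOOKUPS ==
["H1","H5","H4"]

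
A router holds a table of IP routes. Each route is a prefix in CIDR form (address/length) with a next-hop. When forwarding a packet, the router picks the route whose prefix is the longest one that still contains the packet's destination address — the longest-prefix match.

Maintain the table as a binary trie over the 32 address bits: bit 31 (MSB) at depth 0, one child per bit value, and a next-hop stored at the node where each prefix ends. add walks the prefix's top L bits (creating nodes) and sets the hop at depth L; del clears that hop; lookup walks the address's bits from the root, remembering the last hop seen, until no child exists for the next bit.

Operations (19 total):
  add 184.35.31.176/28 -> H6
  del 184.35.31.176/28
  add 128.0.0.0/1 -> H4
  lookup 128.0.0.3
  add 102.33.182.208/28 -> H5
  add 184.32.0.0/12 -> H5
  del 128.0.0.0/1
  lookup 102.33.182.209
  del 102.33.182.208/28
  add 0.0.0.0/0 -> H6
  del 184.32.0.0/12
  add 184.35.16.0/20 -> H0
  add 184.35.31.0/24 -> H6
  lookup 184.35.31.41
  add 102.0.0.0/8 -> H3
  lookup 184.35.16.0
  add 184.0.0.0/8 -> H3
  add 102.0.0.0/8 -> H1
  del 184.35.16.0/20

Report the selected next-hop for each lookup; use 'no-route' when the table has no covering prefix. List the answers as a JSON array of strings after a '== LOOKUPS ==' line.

Process each operation:
  add 184.35.31.176/28 -> H6 at depth 28
  - 184.35.31.176/28 clear@28
  add 128.0.0.0/1 -> H4 at depth 1
  ? 128.0.0.3  path d0:-→d1:H4→d2:-  best=H4
  add 102.33.182.208/28 -> H5 at depth 28
  add 184.32.0.0/12 -> H5 at depth 12
  - 128.0.0.0/1 clear@1
  ? 102.33.182.209  path d0:-→d1:-→d2:-→d3:-→d4:-→d5:-→d6:-→d7:-→d8:-→d9:-→d10:-→d11:-→d12:-→d13:-→d14:-→d15:-→d16:-→d17:-→d18:-→d19:-→d20:-→d21:-→d22:-→d23:-→d24:-→d25:-→d26:-→d27:-→d28:H5  best=H5
  - 102.33.182.208/28 clear@28
  add 0.0.0.0/0 -> H6 at depth 0
  - 184.32.0.0/12 clear@12
  add 184.35.16.0/20 -> H0 at depth 20
  add 184.35.31.0/24 -> H6 at depth 24
  ? 184.35.31.41  path d0:H6→d1:-→d2:-→d3:-→d4:-→d5:-→d6:-→d7:-→d8:-→d9:-→d10:-→d11:-→d12:-→d13:-→d14:-→d15:-→d16:-→d17:-→d18:-→d19:-→d20:H0→d21:-→d22:-→d23:-→d24:H6  best=H6
  add 102.0.0.0/8 -> H3 at depth 8
  ? 184.35.16.0  path d0:H6→d1:-→d2:-→d3:-→d4:-→d5:-→d6:-→d7:-→d8:-→d9:-→d10:-→d11:-→d12:-→d13:-→d14:-→d15:-→d16:-→d17:-→d18:-→d19:-→d20:H0  best=H0
  add 184.0.0.0/8 -> H3 at depth 8
  add 102.0.0.0/8 -> H1 at depth 8
  - 184.35.16.0/20 clear@20

== LOOKUPS ==
["H4","H5","H6","H0"]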